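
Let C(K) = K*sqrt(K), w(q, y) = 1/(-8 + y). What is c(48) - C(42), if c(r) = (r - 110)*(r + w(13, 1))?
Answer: -20770/7 - 42*sqrt(42) ≈ -3239.3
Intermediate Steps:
C(K) = K**(3/2)
c(r) = (-110 + r)*(-1/7 + r) (c(r) = (r - 110)*(r + 1/(-8 + 1)) = (-110 + r)*(r + 1/(-7)) = (-110 + r)*(r - 1/7) = (-110 + r)*(-1/7 + r))
c(48) - C(42) = (110/7 + 48**2 - 771/7*48) - 42**(3/2) = (110/7 + 2304 - 37008/7) - 42*sqrt(42) = -20770/7 - 42*sqrt(42)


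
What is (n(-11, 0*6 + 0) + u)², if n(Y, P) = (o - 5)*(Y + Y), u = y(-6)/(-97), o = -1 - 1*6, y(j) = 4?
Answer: 655564816/9409 ≈ 69674.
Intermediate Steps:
o = -7 (o = -1 - 6 = -7)
u = -4/97 (u = 4/(-97) = 4*(-1/97) = -4/97 ≈ -0.041237)
n(Y, P) = -24*Y (n(Y, P) = (-7 - 5)*(Y + Y) = -24*Y)
(n(-11, 0*6 + 0) + u)² = (-24*(-11) - 4/97)² = (264 - 4/97)² = (25604/97)² = 655564816/9409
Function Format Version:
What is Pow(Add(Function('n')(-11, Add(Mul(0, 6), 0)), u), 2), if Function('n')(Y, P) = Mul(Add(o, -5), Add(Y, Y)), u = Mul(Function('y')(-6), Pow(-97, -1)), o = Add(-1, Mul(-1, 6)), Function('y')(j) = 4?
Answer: Rational(655564816, 9409) ≈ 69674.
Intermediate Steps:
o = -7 (o = Add(-1, -6) = -7)
u = Rational(-4, 97) (u = Mul(4, Pow(-97, -1)) = Mul(4, Rational(-1, 97)) = Rational(-4, 97) ≈ -0.041237)
Function('n')(Y, P) = Mul(-24, Y) (Function('n')(Y, P) = Mul(Add(-7, -5), Add(Y, Y)) = Mul(-12, Mul(2, Y)) = Mul(-24, Y))
Pow(Add(Function('n')(-11, Add(Mul(0, 6), 0)), u), 2) = Pow(Add(Mul(-24, -11), Rational(-4, 97)), 2) = Pow(Add(264, Rational(-4, 97)), 2) = Pow(Rational(25604, 97), 2) = Rational(655564816, 9409)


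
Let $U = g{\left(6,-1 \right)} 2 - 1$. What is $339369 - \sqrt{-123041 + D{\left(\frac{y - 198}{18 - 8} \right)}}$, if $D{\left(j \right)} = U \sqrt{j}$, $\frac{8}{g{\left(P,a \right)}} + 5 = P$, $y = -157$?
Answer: $339369 - \frac{\sqrt{-492164 + 30 i \sqrt{142}}}{2} \approx 3.3937 \cdot 10^{5} - 350.77 i$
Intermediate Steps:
$g{\left(P,a \right)} = \frac{8}{-5 + P}$
$U = 15$ ($U = \frac{8}{-5 + 6} \cdot 2 - 1 = \frac{8}{1} \cdot 2 - 1 = 8 \cdot 1 \cdot 2 - 1 = 8 \cdot 2 - 1 = 16 - 1 = 15$)
$D{\left(j \right)} = 15 \sqrt{j}$
$339369 - \sqrt{-123041 + D{\left(\frac{y - 198}{18 - 8} \right)}} = 339369 - \sqrt{-123041 + 15 \sqrt{\frac{-157 - 198}{18 - 8}}} = 339369 - \sqrt{-123041 + 15 \sqrt{- \frac{355}{10}}} = 339369 - \sqrt{-123041 + 15 \sqrt{\left(-355\right) \frac{1}{10}}} = 339369 - \sqrt{-123041 + 15 \sqrt{- \frac{71}{2}}} = 339369 - \sqrt{-123041 + 15 \frac{i \sqrt{142}}{2}} = 339369 - \sqrt{-123041 + \frac{15 i \sqrt{142}}{2}}$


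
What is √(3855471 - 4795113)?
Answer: I*√939642 ≈ 969.35*I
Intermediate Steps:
√(3855471 - 4795113) = √(-939642) = I*√939642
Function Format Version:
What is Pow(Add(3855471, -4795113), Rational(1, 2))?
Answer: Mul(I, Pow(939642, Rational(1, 2))) ≈ Mul(969.35, I)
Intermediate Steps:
Pow(Add(3855471, -4795113), Rational(1, 2)) = Pow(-939642, Rational(1, 2)) = Mul(I, Pow(939642, Rational(1, 2)))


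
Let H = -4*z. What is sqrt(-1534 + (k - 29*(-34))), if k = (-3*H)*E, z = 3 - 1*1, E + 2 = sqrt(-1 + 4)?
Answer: 2*sqrt(-149 + 6*sqrt(3)) ≈ 23.546*I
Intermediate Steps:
E = -2 + sqrt(3) (E = -2 + sqrt(-1 + 4) = -2 + sqrt(3) ≈ -0.26795)
z = 2 (z = 3 - 1 = 2)
H = -8 (H = -4*2 = -8)
k = -48 + 24*sqrt(3) (k = (-3*(-8))*(-2 + sqrt(3)) = 24*(-2 + sqrt(3)) = -48 + 24*sqrt(3) ≈ -6.4308)
sqrt(-1534 + (k - 29*(-34))) = sqrt(-1534 + ((-48 + 24*sqrt(3)) - 29*(-34))) = sqrt(-1534 + ((-48 + 24*sqrt(3)) + 986)) = sqrt(-1534 + (938 + 24*sqrt(3))) = sqrt(-596 + 24*sqrt(3))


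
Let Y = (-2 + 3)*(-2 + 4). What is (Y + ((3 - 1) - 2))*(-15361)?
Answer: -30722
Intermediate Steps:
Y = 2 (Y = 1*2 = 2)
(Y + ((3 - 1) - 2))*(-15361) = (2 + ((3 - 1) - 2))*(-15361) = (2 + (2 - 2))*(-15361) = (2 + 0)*(-15361) = 2*(-15361) = -30722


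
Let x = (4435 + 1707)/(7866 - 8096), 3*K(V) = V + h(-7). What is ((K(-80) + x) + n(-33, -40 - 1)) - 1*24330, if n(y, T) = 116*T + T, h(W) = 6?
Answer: -10066538/345 ≈ -29178.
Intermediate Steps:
K(V) = 2 + V/3 (K(V) = (V + 6)/3 = (6 + V)/3 = 2 + V/3)
n(y, T) = 117*T
x = -3071/115 (x = 6142/(-230) = 6142*(-1/230) = -3071/115 ≈ -26.704)
((K(-80) + x) + n(-33, -40 - 1)) - 1*24330 = (((2 + (⅓)*(-80)) - 3071/115) + 117*(-40 - 1)) - 1*24330 = (((2 - 80/3) - 3071/115) + 117*(-41)) - 24330 = ((-74/3 - 3071/115) - 4797) - 24330 = (-17723/345 - 4797) - 24330 = -1672688/345 - 24330 = -10066538/345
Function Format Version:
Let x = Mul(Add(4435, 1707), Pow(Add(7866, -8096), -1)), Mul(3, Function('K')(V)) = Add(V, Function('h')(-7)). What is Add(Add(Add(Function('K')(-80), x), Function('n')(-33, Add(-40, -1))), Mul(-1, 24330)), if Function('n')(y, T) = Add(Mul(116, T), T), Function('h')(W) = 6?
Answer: Rational(-10066538, 345) ≈ -29178.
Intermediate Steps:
Function('K')(V) = Add(2, Mul(Rational(1, 3), V)) (Function('K')(V) = Mul(Rational(1, 3), Add(V, 6)) = Mul(Rational(1, 3), Add(6, V)) = Add(2, Mul(Rational(1, 3), V)))
Function('n')(y, T) = Mul(117, T)
x = Rational(-3071, 115) (x = Mul(6142, Pow(-230, -1)) = Mul(6142, Rational(-1, 230)) = Rational(-3071, 115) ≈ -26.704)
Add(Add(Add(Function('K')(-80), x), Function('n')(-33, Add(-40, -1))), Mul(-1, 24330)) = Add(Add(Add(Add(2, Mul(Rational(1, 3), -80)), Rational(-3071, 115)), Mul(117, Add(-40, -1))), Mul(-1, 24330)) = Add(Add(Add(Add(2, Rational(-80, 3)), Rational(-3071, 115)), Mul(117, -41)), -24330) = Add(Add(Add(Rational(-74, 3), Rational(-3071, 115)), -4797), -24330) = Add(Add(Rational(-17723, 345), -4797), -24330) = Add(Rational(-1672688, 345), -24330) = Rational(-10066538, 345)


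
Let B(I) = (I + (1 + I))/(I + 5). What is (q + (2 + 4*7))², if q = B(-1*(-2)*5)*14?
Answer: 61504/25 ≈ 2460.2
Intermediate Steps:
B(I) = (1 + 2*I)/(5 + I)
q = 98/5 (q = ((1 + 2*(-1*(-2)*5))/(5 - 1*(-2)*5))*14 = ((1 + 2*(2*5))/(5 + 2*5))*14 = ((1 + 2*10)/(5 + 10))*14 = ((1 + 20)/15)*14 = ((1/15)*21)*14 = (7/5)*14 = 98/5 ≈ 19.600)
(q + (2 + 4*7))² = (98/5 + (2 + 4*7))² = (98/5 + (2 + 28))² = (98/5 + 30)² = (248/5)² = 61504/25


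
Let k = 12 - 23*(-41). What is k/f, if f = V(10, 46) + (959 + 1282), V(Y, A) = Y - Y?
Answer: 955/2241 ≈ 0.42615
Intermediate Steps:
k = 955 (k = 12 + 943 = 955)
V(Y, A) = 0
f = 2241 (f = 0 + (959 + 1282) = 0 + 2241 = 2241)
k/f = 955/2241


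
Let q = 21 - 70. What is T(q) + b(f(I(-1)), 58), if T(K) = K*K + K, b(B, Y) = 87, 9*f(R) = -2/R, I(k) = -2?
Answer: 2439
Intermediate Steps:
f(R) = -2/(9*R) (f(R) = (-2/R)/9 = -2/(9*R))
q = -49
T(K) = K + K² (T(K) = K² + K = K + K²)
T(q) + b(f(I(-1)), 58) = -49*(1 - 49) + 87 = -49*(-48) + 87 = 2352 + 87 = 2439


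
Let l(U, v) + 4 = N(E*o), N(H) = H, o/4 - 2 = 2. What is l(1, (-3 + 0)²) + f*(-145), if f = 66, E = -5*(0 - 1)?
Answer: -9494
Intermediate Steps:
o = 16 (o = 8 + 4*2 = 8 + 8 = 16)
E = 5 (E = -5*(-1) = 5)
l(U, v) = 76 (l(U, v) = -4 + 5*16 = -4 + 80 = 76)
l(1, (-3 + 0)²) + f*(-145) = 76 + 66*(-145) = 76 - 9570 = -9494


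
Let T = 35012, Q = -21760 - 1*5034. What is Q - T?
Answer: -61806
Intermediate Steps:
Q = -26794 (Q = -21760 - 5034 = -26794)
Q - T = -26794 - 1*35012 = -26794 - 35012 = -61806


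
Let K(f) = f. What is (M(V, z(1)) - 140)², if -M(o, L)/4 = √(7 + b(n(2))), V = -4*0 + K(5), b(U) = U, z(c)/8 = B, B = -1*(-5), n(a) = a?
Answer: 23104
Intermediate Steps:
B = 5
z(c) = 40 (z(c) = 8*5 = 40)
V = 5 (V = -4*0 + 5 = 0 + 5 = 5)
M(o, L) = -12 (M(o, L) = -4*√(7 + 2) = -4*√9 = -4*3 = -12)
(M(V, z(1)) - 140)² = (-12 - 140)² = (-152)² = 23104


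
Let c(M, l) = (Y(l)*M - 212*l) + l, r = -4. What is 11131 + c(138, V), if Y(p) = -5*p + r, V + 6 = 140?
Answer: -110155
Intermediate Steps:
V = 134 (V = -6 + 140 = 134)
Y(p) = -4 - 5*p (Y(p) = -5*p - 4 = -4 - 5*p)
c(M, l) = -211*l + M*(-4 - 5*l) (c(M, l) = ((-4 - 5*l)*M - 212*l) + l = (M*(-4 - 5*l) - 212*l) + l = (-212*l + M*(-4 - 5*l)) + l = -211*l + M*(-4 - 5*l))
11131 + c(138, V) = 11131 + (-211*134 - 1*138*(4 + 5*134)) = 11131 + (-28274 - 1*138*(4 + 670)) = 11131 + (-28274 - 1*138*674) = 11131 + (-28274 - 93012) = 11131 - 121286 = -110155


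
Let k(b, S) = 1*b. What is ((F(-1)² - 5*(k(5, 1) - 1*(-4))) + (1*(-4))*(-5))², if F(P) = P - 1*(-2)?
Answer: 576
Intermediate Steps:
k(b, S) = b
F(P) = 2 + P (F(P) = P + 2 = 2 + P)
((F(-1)² - 5*(k(5, 1) - 1*(-4))) + (1*(-4))*(-5))² = (((2 - 1)² - 5*(5 - 1*(-4))) + (1*(-4))*(-5))² = ((1² - 5*(5 + 4)) - 4*(-5))² = ((1 - 5*9) + 20)² = ((1 - 45) + 20)² = (-44 + 20)² = (-24)² = 576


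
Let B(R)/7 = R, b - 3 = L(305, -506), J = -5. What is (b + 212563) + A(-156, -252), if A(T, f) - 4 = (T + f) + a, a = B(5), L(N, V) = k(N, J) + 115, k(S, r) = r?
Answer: 212307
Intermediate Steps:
L(N, V) = 110 (L(N, V) = -5 + 115 = 110)
b = 113 (b = 3 + 110 = 113)
B(R) = 7*R
a = 35 (a = 7*5 = 35)
A(T, f) = 39 + T + f (A(T, f) = 4 + ((T + f) + 35) = 4 + (35 + T + f) = 39 + T + f)
(b + 212563) + A(-156, -252) = (113 + 212563) + (39 - 156 - 252) = 212676 - 369 = 212307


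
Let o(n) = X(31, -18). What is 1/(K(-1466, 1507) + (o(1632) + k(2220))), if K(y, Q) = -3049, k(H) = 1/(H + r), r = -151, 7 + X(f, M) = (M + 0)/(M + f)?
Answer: -26897/82234461 ≈ -0.00032708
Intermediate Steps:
X(f, M) = -7 + M/(M + f) (X(f, M) = -7 + (M + 0)/(M + f) = -7 + M/(M + f))
k(H) = 1/(-151 + H) (k(H) = 1/(H - 151) = 1/(-151 + H))
o(n) = -109/13 (o(n) = (-7*31 - 6*(-18))/(-18 + 31) = (-217 + 108)/13 = (1/13)*(-109) = -109/13)
1/(K(-1466, 1507) + (o(1632) + k(2220))) = 1/(-3049 + (-109/13 + 1/(-151 + 2220))) = 1/(-3049 + (-109/13 + 1/2069)) = 1/(-3049 - 225508/26897) = 1/(-82234461/26897) = -26897/82234461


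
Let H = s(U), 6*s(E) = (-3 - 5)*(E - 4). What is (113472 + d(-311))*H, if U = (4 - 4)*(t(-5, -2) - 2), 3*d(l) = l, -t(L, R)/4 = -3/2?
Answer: 5441680/9 ≈ 6.0463e+5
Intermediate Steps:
t(L, R) = 6 (t(L, R) = -(-12)/2 = -4*(-3/2) = 6)
d(l) = l/3
U = 0 (U = (4 - 4)*(6 - 2) = 0*4 = 0)
s(E) = 16/3 - 4*E/3 (s(E) = ((-3 - 5)*(E - 4))/6 = (-8*(-4 + E))/6 = (32 - 8*E)/6 = 16/3 - 4*E/3)
H = 16/3 (H = 16/3 - 4/3*0 = 16/3 + 0 = 16/3 ≈ 5.3333)
(113472 + d(-311))*H = (113472 + (⅓)*(-311))*(16/3) = (113472 - 311/3)*(16/3) = (340105/3)*(16/3) = 5441680/9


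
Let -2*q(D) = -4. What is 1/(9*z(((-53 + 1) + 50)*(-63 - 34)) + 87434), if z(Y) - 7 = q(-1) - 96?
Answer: 1/86651 ≈ 1.1541e-5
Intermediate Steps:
q(D) = 2 (q(D) = -½*(-4) = 2)
z(Y) = -87 (z(Y) = 7 + (2 - 96) = 7 - 94 = -87)
1/(9*z(((-53 + 1) + 50)*(-63 - 34)) + 87434) = 1/(9*(-87) + 87434) = 1/(-783 + 87434) = 1/86651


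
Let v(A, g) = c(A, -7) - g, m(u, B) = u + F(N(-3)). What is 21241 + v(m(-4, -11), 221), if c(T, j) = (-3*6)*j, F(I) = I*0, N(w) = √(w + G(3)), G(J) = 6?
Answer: 21146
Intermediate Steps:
N(w) = √(6 + w) (N(w) = √(w + 6) = √(6 + w))
F(I) = 0
c(T, j) = -18*j
m(u, B) = u (m(u, B) = u + 0 = u)
v(A, g) = 126 - g (v(A, g) = -18*(-7) - g = 126 - g)
21241 + v(m(-4, -11), 221) = 21241 + (126 - 1*221) = 21241 + (126 - 221) = 21241 - 95 = 21146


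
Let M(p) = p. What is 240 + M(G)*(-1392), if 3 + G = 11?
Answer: -10896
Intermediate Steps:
G = 8 (G = -3 + 11 = 8)
240 + M(G)*(-1392) = 240 + 8*(-1392) = 240 - 11136 = -10896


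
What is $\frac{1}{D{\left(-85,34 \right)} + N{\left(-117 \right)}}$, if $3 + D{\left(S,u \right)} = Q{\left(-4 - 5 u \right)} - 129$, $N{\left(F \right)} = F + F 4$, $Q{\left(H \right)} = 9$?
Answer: $- \frac{1}{708} \approx -0.0014124$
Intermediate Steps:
$N{\left(F \right)} = 5 F$ ($N{\left(F \right)} = F + 4 F = 5 F$)
$D{\left(S,u \right)} = -123$ ($D{\left(S,u \right)} = -3 + \left(9 - 129\right) = -3 - 120 = -123$)
$\frac{1}{D{\left(-85,34 \right)} + N{\left(-117 \right)}} = \frac{1}{-123 + 5 \left(-117\right)} = \frac{1}{-123 - 585} = \frac{1}{-708} = - \frac{1}{708}$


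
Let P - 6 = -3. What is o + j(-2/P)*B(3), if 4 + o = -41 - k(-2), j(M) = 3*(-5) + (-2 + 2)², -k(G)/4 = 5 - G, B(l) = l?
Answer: -62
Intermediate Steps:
k(G) = -20 + 4*G (k(G) = -4*(5 - G) = -20 + 4*G)
P = 3 (P = 6 - 3 = 3)
j(M) = -15 (j(M) = -15 + 0² = -15 + 0 = -15)
o = -17 (o = -4 + (-41 - (-20 + 4*(-2))) = -4 + (-41 - (-20 - 8)) = -4 + (-41 - 1*(-28)) = -4 + (-41 + 28) = -4 - 13 = -17)
o + j(-2/P)*B(3) = -17 - 15*3 = -17 - 45 = -62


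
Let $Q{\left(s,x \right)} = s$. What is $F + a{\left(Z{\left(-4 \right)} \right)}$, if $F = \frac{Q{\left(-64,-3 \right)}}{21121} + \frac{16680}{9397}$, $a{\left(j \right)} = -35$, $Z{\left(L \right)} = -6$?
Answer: $- \frac{6594894423}{198474037} \approx -33.228$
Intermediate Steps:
$F = \frac{351696872}{198474037}$ ($F = - \frac{64}{21121} + \frac{16680}{9397} = \frac{351696872}{198474037} \approx 1.772$)
$F + a{\left(Z{\left(-4 \right)} \right)} = \frac{351696872}{198474037} - 35 = - \frac{6594894423}{198474037}$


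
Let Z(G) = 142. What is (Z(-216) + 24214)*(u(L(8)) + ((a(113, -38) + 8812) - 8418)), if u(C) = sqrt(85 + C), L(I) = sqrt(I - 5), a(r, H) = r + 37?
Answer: 13249664 + 24356*sqrt(85 + sqrt(3)) ≈ 1.3476e+7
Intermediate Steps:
a(r, H) = 37 + r
L(I) = sqrt(-5 + I)
(Z(-216) + 24214)*(u(L(8)) + ((a(113, -38) + 8812) - 8418)) = (142 + 24214)*(sqrt(85 + sqrt(-5 + 8)) + (((37 + 113) + 8812) - 8418)) = 24356*(sqrt(85 + sqrt(3)) + ((150 + 8812) - 8418)) = 24356*(sqrt(85 + sqrt(3)) + (8962 - 8418)) = 24356*(sqrt(85 + sqrt(3)) + 544) = 24356*(544 + sqrt(85 + sqrt(3))) = 13249664 + 24356*sqrt(85 + sqrt(3))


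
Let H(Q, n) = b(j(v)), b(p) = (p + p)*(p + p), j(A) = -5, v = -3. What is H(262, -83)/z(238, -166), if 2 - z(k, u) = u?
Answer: 25/42 ≈ 0.59524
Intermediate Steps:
z(k, u) = 2 - u
b(p) = 4*p² (b(p) = (2*p)*(2*p) = 4*p²)
H(Q, n) = 100 (H(Q, n) = 4*(-5)² = 4*25 = 100)
H(262, -83)/z(238, -166) = 100/(2 - 1*(-166)) = 100/(2 + 166) = 100/168 = 100*(1/168) = 25/42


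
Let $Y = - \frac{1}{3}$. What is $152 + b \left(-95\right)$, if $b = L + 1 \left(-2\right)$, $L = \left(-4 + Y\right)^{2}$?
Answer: $- \frac{12977}{9} \approx -1441.9$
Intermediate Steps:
$Y = - \frac{1}{3}$ ($Y = \left(-1\right) \frac{1}{3} = - \frac{1}{3} \approx -0.33333$)
$L = \frac{169}{9}$ ($L = \left(-4 - \frac{1}{3}\right)^{2} = \left(- \frac{13}{3}\right)^{2} = \frac{169}{9} \approx 18.778$)
$b = \frac{151}{9}$ ($b = \frac{169}{9} + 1 \left(-2\right) = \frac{169}{9} - 2 = \frac{151}{9} \approx 16.778$)
$152 + b \left(-95\right) = 152 + \frac{151}{9} \left(-95\right) = 152 - \frac{14345}{9} = - \frac{12977}{9}$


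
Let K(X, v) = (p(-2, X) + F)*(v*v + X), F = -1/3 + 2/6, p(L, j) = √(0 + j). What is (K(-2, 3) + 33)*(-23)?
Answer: -759 - 161*I*√2 ≈ -759.0 - 227.69*I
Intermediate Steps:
p(L, j) = √j
F = 0 (F = -1*⅓ + 2*(⅙) = -⅓ + ⅓ = 0)
K(X, v) = √X*(X + v²) (K(X, v) = (√X + 0)*(v*v + X) = √X*(v² + X) = √X*(X + v²))
(K(-2, 3) + 33)*(-23) = (√(-2)*(-2 + 3²) + 33)*(-23) = ((I*√2)*(-2 + 9) + 33)*(-23) = ((I*√2)*7 + 33)*(-23) = (7*I*√2 + 33)*(-23) = (33 + 7*I*√2)*(-23) = -759 - 161*I*√2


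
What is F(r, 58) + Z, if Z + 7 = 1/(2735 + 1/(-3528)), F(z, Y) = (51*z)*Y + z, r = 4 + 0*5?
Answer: 114138959019/9649079 ≈ 11829.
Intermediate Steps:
r = 4 (r = 4 + 0 = 4)
F(z, Y) = z + 51*Y*z (F(z, Y) = 51*Y*z + z = z + 51*Y*z)
Z = -67540025/9649079 (Z = -7 + 1/(2735 + 1/(-3528)) = -7 + 1/(2735 - 1/3528) = -7 + 1/(9649079/3528) = -7 + 3528/9649079 = -67540025/9649079 ≈ -6.9996)
F(r, 58) + Z = 4*(1 + 51*58) - 67540025/9649079 = 4*(1 + 2958) - 67540025/9649079 = 4*2959 - 67540025/9649079 = 11836 - 67540025/9649079 = 114138959019/9649079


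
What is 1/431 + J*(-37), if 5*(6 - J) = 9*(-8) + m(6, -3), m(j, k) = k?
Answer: -334886/431 ≈ -777.00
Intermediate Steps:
J = 21 (J = 6 - (9*(-8) - 3)/5 = 6 - (-72 - 3)/5 = 6 - ⅕*(-75) = 6 + 15 = 21)
1/431 + J*(-37) = 1/431 + 21*(-37) = 1/431 - 777 = -334886/431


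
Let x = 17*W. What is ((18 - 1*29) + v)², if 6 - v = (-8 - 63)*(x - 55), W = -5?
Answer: 98903025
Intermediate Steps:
x = -85 (x = 17*(-5) = -85)
v = -9934 (v = 6 - (-8 - 63)*(-85 - 55) = 6 - (-71)*(-140) = 6 - 1*9940 = 6 - 9940 = -9934)
((18 - 1*29) + v)² = ((18 - 1*29) - 9934)² = ((18 - 29) - 9934)² = (-11 - 9934)² = (-9945)² = 98903025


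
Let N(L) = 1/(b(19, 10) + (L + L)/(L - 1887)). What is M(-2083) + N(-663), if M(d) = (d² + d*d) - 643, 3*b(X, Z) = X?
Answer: 4460047465/514 ≈ 8.6771e+6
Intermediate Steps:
b(X, Z) = X/3
M(d) = -643 + 2*d² (M(d) = (d² + d²) - 643 = 2*d² - 643 = -643 + 2*d²)
N(L) = 1/(19/3 + 2*L/(-1887 + L)) (N(L) = 1/((⅓)*19 + (L + L)/(L - 1887)) = 1/(19/3 + (2*L)/(-1887 + L)) = 1/(19/3 + 2*L/(-1887 + L)))
M(-2083) + N(-663) = (-643 + 2*(-2083)²) + 3*(-1887 - 663)/(-35853 + 25*(-663)) = (-643 + 2*4338889) + 3*(-2550)/(-35853 - 16575) = (-643 + 8677778) + 3*(-2550)/(-52428) = 8677135 + 3*(-1/52428)*(-2550) = 8677135 + 75/514 = 4460047465/514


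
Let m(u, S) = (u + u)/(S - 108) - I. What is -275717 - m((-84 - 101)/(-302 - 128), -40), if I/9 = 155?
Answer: -47183383/172 ≈ -2.7432e+5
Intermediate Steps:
I = 1395 (I = 9*155 = 1395)
m(u, S) = -1395 + 2*u/(-108 + S) (m(u, S) = (u + u)/(S - 108) - 1*1395 = (2*u)/(-108 + S) - 1395 = 2*u/(-108 + S) - 1395 = -1395 + 2*u/(-108 + S))
-275717 - m((-84 - 101)/(-302 - 128), -40) = -275717 - (150660 - 1395*(-40) + 2*((-84 - 101)/(-302 - 128)))/(-108 - 40) = -275717 - (150660 + 55800 + 2*(-185/(-430)))/(-148) = -275717 - (-1)*(150660 + 55800 + 2*(-185*(-1/430)))/148 = -275717 - (-1)*(150660 + 55800 + 2*(37/86))/148 = -275717 - (-1)*(150660 + 55800 + 37/43)/148 = -275717 - (-1)*8877817/(148*43) = -275717 - 1*(-239941/172) = -275717 + 239941/172 = -47183383/172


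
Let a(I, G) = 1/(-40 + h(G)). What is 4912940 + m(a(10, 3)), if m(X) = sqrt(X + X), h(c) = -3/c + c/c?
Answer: 4912940 + I*sqrt(5)/10 ≈ 4.9129e+6 + 0.22361*I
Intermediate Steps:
h(c) = 1 - 3/c (h(c) = -3/c + 1 = 1 - 3/c)
a(I, G) = 1/(-40 + (-3 + G)/G)
m(X) = sqrt(2)*sqrt(X) (m(X) = sqrt(2*X) = sqrt(2)*sqrt(X))
4912940 + m(a(10, 3)) = 4912940 + sqrt(2)*sqrt(-1*3/(3 + 39*3)) = 4912940 + sqrt(2)*sqrt(-1*3/(3 + 117)) = 4912940 + sqrt(2)*sqrt(-1*3/120) = 4912940 + sqrt(2)*sqrt(-1*3*1/120) = 4912940 + sqrt(2)*sqrt(-1/40) = 4912940 + sqrt(2)*(I*sqrt(10)/20) = 4912940 + I*sqrt(5)/10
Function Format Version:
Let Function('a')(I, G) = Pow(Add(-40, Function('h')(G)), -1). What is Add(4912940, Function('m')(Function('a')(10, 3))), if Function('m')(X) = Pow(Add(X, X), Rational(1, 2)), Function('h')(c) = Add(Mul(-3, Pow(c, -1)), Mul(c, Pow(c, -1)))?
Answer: Add(4912940, Mul(Rational(1, 10), I, Pow(5, Rational(1, 2)))) ≈ Add(4.9129e+6, Mul(0.22361, I))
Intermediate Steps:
Function('h')(c) = Add(1, Mul(-3, Pow(c, -1))) (Function('h')(c) = Add(Mul(-3, Pow(c, -1)), 1) = Add(1, Mul(-3, Pow(c, -1))))
Function('a')(I, G) = Pow(Add(-40, Mul(Pow(G, -1), Add(-3, G))), -1)
Function('m')(X) = Mul(Pow(2, Rational(1, 2)), Pow(X, Rational(1, 2))) (Function('m')(X) = Pow(Mul(2, X), Rational(1, 2)) = Mul(Pow(2, Rational(1, 2)), Pow(X, Rational(1, 2))))
Add(4912940, Function('m')(Function('a')(10, 3))) = Add(4912940, Mul(Pow(2, Rational(1, 2)), Pow(Mul(-1, 3, Pow(Add(3, Mul(39, 3)), -1)), Rational(1, 2)))) = Add(4912940, Mul(Pow(2, Rational(1, 2)), Pow(Mul(-1, 3, Pow(Add(3, 117), -1)), Rational(1, 2)))) = Add(4912940, Mul(Pow(2, Rational(1, 2)), Pow(Mul(-1, 3, Pow(120, -1)), Rational(1, 2)))) = Add(4912940, Mul(Pow(2, Rational(1, 2)), Pow(Mul(-1, 3, Rational(1, 120)), Rational(1, 2)))) = Add(4912940, Mul(Pow(2, Rational(1, 2)), Pow(Rational(-1, 40), Rational(1, 2)))) = Add(4912940, Mul(Pow(2, Rational(1, 2)), Mul(Rational(1, 20), I, Pow(10, Rational(1, 2))))) = Add(4912940, Mul(Rational(1, 10), I, Pow(5, Rational(1, 2))))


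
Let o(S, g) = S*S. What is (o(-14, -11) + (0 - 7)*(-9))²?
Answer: 67081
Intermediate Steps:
o(S, g) = S²
(o(-14, -11) + (0 - 7)*(-9))² = ((-14)² + (0 - 7)*(-9))² = (196 - 7*(-9))² = (196 + 63)² = 259² = 67081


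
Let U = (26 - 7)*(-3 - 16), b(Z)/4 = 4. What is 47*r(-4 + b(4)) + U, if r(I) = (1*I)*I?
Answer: 6407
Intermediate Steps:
b(Z) = 16 (b(Z) = 4*4 = 16)
r(I) = I² (r(I) = I*I = I²)
U = -361 (U = 19*(-19) = -361)
47*r(-4 + b(4)) + U = 47*(-4 + 16)² - 361 = 47*12² - 361 = 47*144 - 361 = 6768 - 361 = 6407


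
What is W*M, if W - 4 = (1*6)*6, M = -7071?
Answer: -282840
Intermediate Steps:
W = 40 (W = 4 + (1*6)*6 = 4 + 6*6 = 4 + 36 = 40)
W*M = 40*(-7071) = -282840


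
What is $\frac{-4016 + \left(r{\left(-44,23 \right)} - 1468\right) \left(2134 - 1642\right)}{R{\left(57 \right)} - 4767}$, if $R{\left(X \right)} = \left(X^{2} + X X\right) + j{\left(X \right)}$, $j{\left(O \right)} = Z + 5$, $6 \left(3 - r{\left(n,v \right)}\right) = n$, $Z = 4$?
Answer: $- \frac{60099}{145} \approx -414.48$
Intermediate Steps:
$r{\left(n,v \right)} = 3 - \frac{n}{6}$
$j{\left(O \right)} = 9$ ($j{\left(O \right)} = 4 + 5 = 9$)
$R{\left(X \right)} = 9 + 2 X^{2}$ ($R{\left(X \right)} = \left(X^{2} + X X\right) + 9 = \left(X^{2} + X^{2}\right) + 9 = 2 X^{2} + 9 = 9 + 2 X^{2}$)
$\frac{-4016 + \left(r{\left(-44,23 \right)} - 1468\right) \left(2134 - 1642\right)}{R{\left(57 \right)} - 4767} = \frac{-4016 + \left(\left(3 - - \frac{22}{3}\right) - 1468\right) \left(2134 - 1642\right)}{\left(9 + 2 \cdot 57^{2}\right) - 4767} = \frac{-4016 + \left(\left(3 + \frac{22}{3}\right) - 1468\right) 492}{\left(9 + 2 \cdot 3249\right) - 4767} = \frac{-4016 + \left(\frac{31}{3} - 1468\right) 492}{\left(9 + 6498\right) - 4767} = \frac{-4016 - 717172}{6507 - 4767} = \frac{-4016 - 717172}{1740} = \left(-721188\right) \frac{1}{1740} = - \frac{60099}{145}$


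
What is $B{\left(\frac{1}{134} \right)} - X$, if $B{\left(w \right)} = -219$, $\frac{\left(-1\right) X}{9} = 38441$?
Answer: $345750$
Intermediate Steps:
$X = -345969$ ($X = \left(-9\right) 38441 = -345969$)
$B{\left(\frac{1}{134} \right)} - X = -219 - -345969 = -219 + 345969 = 345750$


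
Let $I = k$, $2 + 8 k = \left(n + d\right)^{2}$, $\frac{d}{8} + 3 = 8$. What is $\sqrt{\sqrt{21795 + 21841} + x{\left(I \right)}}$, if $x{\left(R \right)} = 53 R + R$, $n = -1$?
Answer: $\frac{\sqrt{41013 + 8 \sqrt{10909}}}{2} \approx 102.28$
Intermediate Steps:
$d = 40$ ($d = -24 + 8 \cdot 8 = -24 + 64 = 40$)
$k = \frac{1519}{8}$ ($k = - \frac{1}{4} + \frac{\left(-1 + 40\right)^{2}}{8} = - \frac{1}{4} + \frac{39^{2}}{8} = - \frac{1}{4} + \frac{1}{8} \cdot 1521 = - \frac{1}{4} + \frac{1521}{8} = \frac{1519}{8} \approx 189.88$)
$I = \frac{1519}{8} \approx 189.88$
$x{\left(R \right)} = 54 R$
$\sqrt{\sqrt{21795 + 21841} + x{\left(I \right)}} = \sqrt{\sqrt{21795 + 21841} + 54 \cdot \frac{1519}{8}} = \sqrt{\sqrt{43636} + \frac{41013}{4}} = \sqrt{2 \sqrt{10909} + \frac{41013}{4}} = \sqrt{\frac{41013}{4} + 2 \sqrt{10909}}$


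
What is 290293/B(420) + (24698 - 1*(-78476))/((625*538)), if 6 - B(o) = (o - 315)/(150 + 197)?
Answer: 16935614174374/332383125 ≈ 50952.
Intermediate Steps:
B(o) = 2397/347 - o/347 (B(o) = 6 - (o - 315)/(150 + 197) = 6 - (-315 + o)/347 = 6 - (-315/347 + o/347) = 6 + (315/347 - o/347) = 2397/347 - o/347)
290293/B(420) + (24698 - 1*(-78476))/((625*538)) = 290293/(2397/347 - 1/347*420) + (24698 - 1*(-78476))/((625*538)) = 290293/(2397/347 - 420/347) + (24698 + 78476)/336250 = 290293/(1977/347) + 103174*(1/336250) = 290293*(347/1977) + 51587/168125 = 100731671/1977 + 51587/168125 = 16935614174374/332383125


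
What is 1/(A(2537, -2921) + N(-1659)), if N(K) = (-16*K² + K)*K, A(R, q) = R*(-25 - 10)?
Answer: 1/73059210350 ≈ 1.3688e-11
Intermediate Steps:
A(R, q) = -35*R (A(R, q) = R*(-35) = -35*R)
N(K) = K*(K - 16*K²) (N(K) = (K - 16*K²)*K = K*(K - 16*K²))
1/(A(2537, -2921) + N(-1659)) = 1/(-35*2537 + (-1659)²*(1 - 16*(-1659))) = 1/(-88795 + 2752281*(1 + 26544)) = 1/(-88795 + 2752281*26545) = 1/(-88795 + 73059299145) = 1/73059210350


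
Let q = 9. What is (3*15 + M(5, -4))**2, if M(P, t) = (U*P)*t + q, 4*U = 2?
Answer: 1936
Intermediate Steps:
U = 1/2 (U = (1/4)*2 = 1/2 ≈ 0.50000)
M(P, t) = 9 + P*t/2 (M(P, t) = (P/2)*t + 9 = P*t/2 + 9 = 9 + P*t/2)
(3*15 + M(5, -4))**2 = (3*15 + (9 + (1/2)*5*(-4)))**2 = (45 + (9 - 10))**2 = (45 - 1)**2 = 44**2 = 1936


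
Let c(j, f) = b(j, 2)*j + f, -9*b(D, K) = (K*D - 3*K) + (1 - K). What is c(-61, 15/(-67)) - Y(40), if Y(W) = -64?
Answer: -162922/201 ≈ -810.56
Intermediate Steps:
b(D, K) = -⅑ + 4*K/9 - D*K/9 (b(D, K) = -((K*D - 3*K) + (1 - K))/9 = -((D*K - 3*K) + (1 - K))/9 = -((-3*K + D*K) + (1 - K))/9 = -(1 - 4*K + D*K)/9 = -⅑ + 4*K/9 - D*K/9)
c(j, f) = f + j*(7/9 - 2*j/9) (c(j, f) = (-⅑ + (4/9)*2 - ⅑*j*2)*j + f = (-⅑ + 8/9 - 2*j/9)*j + f = (7/9 - 2*j/9)*j + f = j*(7/9 - 2*j/9) + f = f + j*(7/9 - 2*j/9))
c(-61, 15/(-67)) - Y(40) = (15/(-67) - ⅑*(-61)*(-7 + 2*(-61))) - 1*(-64) = (15*(-1/67) - ⅑*(-61)*(-7 - 122)) + 64 = (-15/67 - ⅑*(-61)*(-129)) + 64 = (-15/67 - 2623/3) + 64 = -175786/201 + 64 = -162922/201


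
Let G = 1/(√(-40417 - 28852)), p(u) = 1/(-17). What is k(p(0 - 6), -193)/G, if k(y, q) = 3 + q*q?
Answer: 37252*I*√69269 ≈ 9.8044e+6*I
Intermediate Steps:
p(u) = -1/17
k(y, q) = 3 + q²
G = -I*√69269/69269 (G = 1/(√(-69269)) = 1/(I*√69269) = -I*√69269/69269 ≈ -0.0037995*I)
k(p(0 - 6), -193)/G = (3 + (-193)²)/((-I*√69269/69269)) = (3 + 37249)*(I*√69269) = 37252*(I*√69269) = 37252*I*√69269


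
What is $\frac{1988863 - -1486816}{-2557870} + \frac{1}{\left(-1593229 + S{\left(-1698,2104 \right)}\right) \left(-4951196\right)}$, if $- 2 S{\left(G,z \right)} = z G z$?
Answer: $- \frac{6464944439408841644649}{4757771771567711840860} \approx -1.3588$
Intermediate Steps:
$S{\left(G,z \right)} = - \frac{G z^{2}}{2}$ ($S{\left(G,z \right)} = - \frac{z G z}{2} = - \frac{G z z}{2} = - \frac{G z^{2}}{2}$)
$\frac{1988863 - -1486816}{-2557870} + \frac{1}{\left(-1593229 + S{\left(-1698,2104 \right)}\right) \left(-4951196\right)} = \frac{1988863 - -1486816}{-2557870} + \frac{1}{\left(-1593229 - - 849 \cdot 2104^{2}\right) \left(-4951196\right)} = \left(1988863 + 1486816\right) \left(- \frac{1}{2557870}\right) + \frac{1}{-1593229 - \left(-849\right) 4426816} \left(- \frac{1}{4951196}\right) = 3475679 \left(- \frac{1}{2557870}\right) + \frac{1}{-1593229 + 3758366784} \left(- \frac{1}{4951196}\right) = - \frac{3475679}{2557870} + \frac{1}{3756773555} \left(- \frac{1}{4951196}\right) = - \frac{3475679}{2557870} - \frac{1}{18600522198421780} = - \frac{6464944439408841644649}{4757771771567711840860}$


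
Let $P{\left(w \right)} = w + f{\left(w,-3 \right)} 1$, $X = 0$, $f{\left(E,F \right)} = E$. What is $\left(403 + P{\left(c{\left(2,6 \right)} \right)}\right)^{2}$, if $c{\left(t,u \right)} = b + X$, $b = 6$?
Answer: $172225$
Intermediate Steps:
$c{\left(t,u \right)} = 6$ ($c{\left(t,u \right)} = 6 + 0 = 6$)
$P{\left(w \right)} = 2 w$ ($P{\left(w \right)} = w + w 1 = w + w = 2 w$)
$\left(403 + P{\left(c{\left(2,6 \right)} \right)}\right)^{2} = \left(403 + 2 \cdot 6\right)^{2} = \left(403 + 12\right)^{2} = 415^{2} = 172225$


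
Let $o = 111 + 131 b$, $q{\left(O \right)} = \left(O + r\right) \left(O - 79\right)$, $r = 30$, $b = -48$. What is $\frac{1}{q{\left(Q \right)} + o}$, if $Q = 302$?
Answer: $\frac{1}{67859} \approx 1.4736 \cdot 10^{-5}$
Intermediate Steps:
$q{\left(O \right)} = \left(-79 + O\right) \left(30 + O\right)$ ($q{\left(O \right)} = \left(O + 30\right) \left(O - 79\right) = \left(30 + O\right) \left(-79 + O\right) = \left(-79 + O\right) \left(30 + O\right)$)
$o = -6177$ ($o = 111 + 131 \left(-48\right) = 111 - 6288 = -6177$)
$\frac{1}{q{\left(Q \right)} + o} = \frac{1}{\left(-2370 + 302^{2} - 14798\right) - 6177} = \frac{1}{\left(-2370 + 91204 - 14798\right) - 6177} = \frac{1}{74036 - 6177} = \frac{1}{67859}$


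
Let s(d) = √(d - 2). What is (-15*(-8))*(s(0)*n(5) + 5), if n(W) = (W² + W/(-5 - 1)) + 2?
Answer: 600 + 3140*I*√2 ≈ 600.0 + 4440.6*I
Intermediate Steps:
n(W) = 2 + W² - W/6 (n(W) = (W² + W/(-6)) + 2 = (W² - W/6) + 2 = 2 + W² - W/6)
s(d) = √(-2 + d)
(-15*(-8))*(s(0)*n(5) + 5) = (-15*(-8))*(√(-2 + 0)*(2 + 5² - ⅙*5) + 5) = 120*(√(-2)*(2 + 25 - ⅚) + 5) = 120*((I*√2)*(157/6) + 5) = 120*(157*I*√2/6 + 5) = 120*(5 + 157*I*√2/6) = 600 + 3140*I*√2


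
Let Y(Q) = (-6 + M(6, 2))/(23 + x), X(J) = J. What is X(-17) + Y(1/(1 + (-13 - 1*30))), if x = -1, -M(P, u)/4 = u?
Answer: -194/11 ≈ -17.636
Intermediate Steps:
M(P, u) = -4*u
Y(Q) = -7/11 (Y(Q) = (-6 - 4*2)/(23 - 1) = (-6 - 8)/22 = -14*1/22 = -7/11)
X(-17) + Y(1/(1 + (-13 - 1*30))) = -17 - 7/11 = -194/11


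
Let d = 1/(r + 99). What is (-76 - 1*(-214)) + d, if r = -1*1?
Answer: 13525/98 ≈ 138.01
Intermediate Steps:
r = -1
d = 1/98 (d = 1/(-1 + 99) = 1/98 ≈ 0.010204)
(-76 - 1*(-214)) + d = (-76 - 1*(-214)) + 1/98 = (-76 + 214) + 1/98 = 138 + 1/98 = 13525/98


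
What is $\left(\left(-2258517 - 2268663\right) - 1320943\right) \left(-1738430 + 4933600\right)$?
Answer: $-18685747165910$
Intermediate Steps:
$\left(\left(-2258517 - 2268663\right) - 1320943\right) \left(-1738430 + 4933600\right) = \left(-4527180 - 1320943\right) 3195170 = \left(-5848123\right) 3195170 = -18685747165910$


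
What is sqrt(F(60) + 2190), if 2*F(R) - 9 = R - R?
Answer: sqrt(8778)/2 ≈ 46.845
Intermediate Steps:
F(R) = 9/2 (F(R) = 9/2 + (R - R)/2 = 9/2 + (1/2)*0 = 9/2 + 0 = 9/2)
sqrt(F(60) + 2190) = sqrt(9/2 + 2190) = sqrt(4389/2) = sqrt(8778)/2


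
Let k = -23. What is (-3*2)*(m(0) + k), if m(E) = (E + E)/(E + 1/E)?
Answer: 138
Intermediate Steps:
m(E) = 2*E/(E + 1/E) (m(E) = (2*E)/(E + 1/E) = 2*E/(E + 1/E))
(-3*2)*(m(0) + k) = (-3*2)*(2*0**2/(1 + 0**2) - 23) = -6*(2*0/(1 + 0) - 23) = -6*(2*0/1 - 23) = -6*(2*0*1 - 23) = -6*(0 - 23) = -6*(-23) = 138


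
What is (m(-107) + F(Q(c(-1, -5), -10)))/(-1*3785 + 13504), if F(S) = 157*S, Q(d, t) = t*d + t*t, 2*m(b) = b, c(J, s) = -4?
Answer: 43853/19438 ≈ 2.2560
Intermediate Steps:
m(b) = b/2
Q(d, t) = t² + d*t (Q(d, t) = d*t + t² = t² + d*t)
(m(-107) + F(Q(c(-1, -5), -10)))/(-1*3785 + 13504) = ((½)*(-107) + 157*(-10*(-4 - 10)))/(-1*3785 + 13504) = (-107/2 + 157*(-10*(-14)))/(-3785 + 13504) = (-107/2 + 157*140)/9719 = (-107/2 + 21980)*(1/9719) = (43853/2)*(1/9719) = 43853/19438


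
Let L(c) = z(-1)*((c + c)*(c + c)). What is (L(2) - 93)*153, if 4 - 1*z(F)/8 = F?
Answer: 83691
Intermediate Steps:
z(F) = 32 - 8*F
L(c) = 160*c² (L(c) = (32 - 8*(-1))*((c + c)*(c + c)) = (32 + 8)*((2*c)*(2*c)) = 40*(4*c²) = 160*c²)
(L(2) - 93)*153 = (160*2² - 93)*153 = (160*4 - 93)*153 = (640 - 93)*153 = 547*153 = 83691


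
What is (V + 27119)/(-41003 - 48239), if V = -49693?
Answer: 11287/44621 ≈ 0.25295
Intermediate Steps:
(V + 27119)/(-41003 - 48239) = (-49693 + 27119)/(-41003 - 48239) = -22574/(-89242) = -22574*(-1/89242) = 11287/44621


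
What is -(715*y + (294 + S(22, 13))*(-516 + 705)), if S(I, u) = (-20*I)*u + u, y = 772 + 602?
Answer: 40647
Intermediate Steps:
y = 1374
S(I, u) = u - 20*I*u (S(I, u) = -20*I*u + u = u - 20*I*u)
-(715*y + (294 + S(22, 13))*(-516 + 705)) = -(715*1374 + (294 + 13*(1 - 20*22))*(-516 + 705)) = -(982410 + (294 + 13*(1 - 440))*189) = -(982410 + (294 + 13*(-439))*189) = -(982410 + (294 - 5707)*189) = -(982410 - 5413*189) = -(982410 - 1023057) = -1*(-40647) = 40647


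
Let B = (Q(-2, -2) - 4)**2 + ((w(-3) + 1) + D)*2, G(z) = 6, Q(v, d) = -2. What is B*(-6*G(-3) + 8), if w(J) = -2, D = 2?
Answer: -1064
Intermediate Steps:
B = 38 (B = (-2 - 4)**2 + ((-2 + 1) + 2)*2 = (-6)**2 + (-1 + 2)*2 = 36 + 1*2 = 36 + 2 = 38)
B*(-6*G(-3) + 8) = 38*(-6*6 + 8) = 38*(-36 + 8) = 38*(-28) = -1064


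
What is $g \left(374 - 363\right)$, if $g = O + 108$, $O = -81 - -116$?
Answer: $1573$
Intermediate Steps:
$O = 35$ ($O = -81 + 116 = 35$)
$g = 143$ ($g = 35 + 108 = 143$)
$g \left(374 - 363\right) = 143 \left(374 - 363\right) = 143 \cdot 11 = 1573$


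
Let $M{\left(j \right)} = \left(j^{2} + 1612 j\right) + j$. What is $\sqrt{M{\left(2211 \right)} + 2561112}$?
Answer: $2 \sqrt{2753994} \approx 3319.0$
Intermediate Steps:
$M{\left(j \right)} = j^{2} + 1613 j$
$\sqrt{M{\left(2211 \right)} + 2561112} = \sqrt{2211 \left(1613 + 2211\right) + 2561112} = \sqrt{2211 \cdot 3824 + 2561112} = \sqrt{8454864 + 2561112} = \sqrt{11015976} = 2 \sqrt{2753994}$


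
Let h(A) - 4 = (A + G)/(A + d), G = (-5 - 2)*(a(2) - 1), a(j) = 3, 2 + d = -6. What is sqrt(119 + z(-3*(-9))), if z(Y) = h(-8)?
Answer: sqrt(1990)/4 ≈ 11.152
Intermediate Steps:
d = -8 (d = -2 - 6 = -8)
G = -14 (G = (-5 - 2)*(3 - 1) = -7*2 = -14)
h(A) = 4 + (-14 + A)/(-8 + A) (h(A) = 4 + (A - 14)/(A - 8) = 4 + (-14 + A)/(-8 + A))
z(Y) = 43/8 (z(Y) = (-46 + 5*(-8))/(-8 - 8) = (-46 - 40)/(-16) = -1/16*(-86) = 43/8)
sqrt(119 + z(-3*(-9))) = sqrt(119 + 43/8) = sqrt(995/8) = sqrt(1990)/4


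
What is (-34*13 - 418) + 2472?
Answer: 1612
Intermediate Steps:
(-34*13 - 418) + 2472 = (-442 - 418) + 2472 = -860 + 2472 = 1612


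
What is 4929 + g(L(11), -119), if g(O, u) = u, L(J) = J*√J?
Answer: 4810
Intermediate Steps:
L(J) = J^(3/2)
4929 + g(L(11), -119) = 4929 - 119 = 4810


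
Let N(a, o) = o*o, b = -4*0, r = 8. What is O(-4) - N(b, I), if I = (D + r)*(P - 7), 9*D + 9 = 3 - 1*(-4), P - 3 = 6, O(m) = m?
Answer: -19924/81 ≈ -245.98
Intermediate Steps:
b = 0
P = 9 (P = 3 + 6 = 9)
D = -2/9 (D = -1 + (3 - 1*(-4))/9 = -1 + (3 + 4)/9 = -1 + (⅑)*7 = -1 + 7/9 = -2/9 ≈ -0.22222)
I = 140/9 (I = (-2/9 + 8)*(9 - 7) = (70/9)*2 = 140/9 ≈ 15.556)
N(a, o) = o²
O(-4) - N(b, I) = -4 - (140/9)² = -4 - 1*19600/81 = -4 - 19600/81 = -19924/81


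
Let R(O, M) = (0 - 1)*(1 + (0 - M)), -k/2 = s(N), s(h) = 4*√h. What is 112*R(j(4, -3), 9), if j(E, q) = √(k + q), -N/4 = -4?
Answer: 896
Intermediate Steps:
N = 16 (N = -4*(-4) = 16)
k = -32 (k = -8*√16 = -8*4 = -2*16 = -32)
j(E, q) = √(-32 + q)
R(O, M) = -1 + M (R(O, M) = -(1 - M) = -1 + M)
112*R(j(4, -3), 9) = 112*(-1 + 9) = 112*8 = 896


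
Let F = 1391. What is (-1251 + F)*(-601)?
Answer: -84140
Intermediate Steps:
(-1251 + F)*(-601) = (-1251 + 1391)*(-601) = 140*(-601) = -84140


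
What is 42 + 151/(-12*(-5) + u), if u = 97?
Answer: 6745/157 ≈ 42.962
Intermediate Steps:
42 + 151/(-12*(-5) + u) = 42 + 151/(-12*(-5) + 97) = 42 + 151/(60 + 97) = 42 + 151/157 = 6745/157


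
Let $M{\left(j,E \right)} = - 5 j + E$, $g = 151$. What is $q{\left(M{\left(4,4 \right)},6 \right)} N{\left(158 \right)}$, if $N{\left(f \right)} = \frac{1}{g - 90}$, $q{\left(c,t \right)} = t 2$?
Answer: $\frac{12}{61} \approx 0.19672$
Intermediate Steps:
$M{\left(j,E \right)} = E - 5 j$
$q{\left(c,t \right)} = 2 t$
$N{\left(f \right)} = \frac{1}{61}$ ($N{\left(f \right)} = \frac{1}{151 - 90} = \frac{1}{61}$)
$q{\left(M{\left(4,4 \right)},6 \right)} N{\left(158 \right)} = 2 \cdot 6 \cdot \frac{1}{61} = 12 \cdot \frac{1}{61} = \frac{12}{61}$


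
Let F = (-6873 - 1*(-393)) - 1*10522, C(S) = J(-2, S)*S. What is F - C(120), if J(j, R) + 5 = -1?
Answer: -16282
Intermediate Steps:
J(j, R) = -6 (J(j, R) = -5 - 1 = -6)
C(S) = -6*S
F = -17002 (F = (-6873 + 393) - 10522 = -6480 - 10522 = -17002)
F - C(120) = -17002 - (-6)*120 = -17002 - 1*(-720) = -17002 + 720 = -16282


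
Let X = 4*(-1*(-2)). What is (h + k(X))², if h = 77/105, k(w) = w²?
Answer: 942841/225 ≈ 4190.4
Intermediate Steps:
X = 8 (X = 4*2 = 8)
h = 11/15 (h = 77*(1/105) = 11/15 ≈ 0.73333)
(h + k(X))² = (11/15 + 8²)² = (11/15 + 64)² = (971/15)² = 942841/225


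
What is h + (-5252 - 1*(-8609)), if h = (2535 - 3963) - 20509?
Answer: -18580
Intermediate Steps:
h = -21937 (h = -1428 - 20509 = -21937)
h + (-5252 - 1*(-8609)) = -21937 + (-5252 - 1*(-8609)) = -21937 + (-5252 + 8609) = -21937 + 3357 = -18580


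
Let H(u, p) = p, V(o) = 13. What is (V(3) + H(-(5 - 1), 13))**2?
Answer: 676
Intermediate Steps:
(V(3) + H(-(5 - 1), 13))**2 = (13 + 13)**2 = 26**2 = 676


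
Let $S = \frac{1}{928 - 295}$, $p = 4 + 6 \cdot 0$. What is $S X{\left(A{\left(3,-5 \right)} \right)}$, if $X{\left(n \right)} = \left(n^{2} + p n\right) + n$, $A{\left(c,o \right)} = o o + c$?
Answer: $\frac{308}{211} \approx 1.4597$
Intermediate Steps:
$A{\left(c,o \right)} = c + o^{2}$ ($A{\left(c,o \right)} = o^{2} + c = c + o^{2}$)
$p = 4$ ($p = 4 + 0 = 4$)
$S = \frac{1}{633} \approx 0.0015798$
$X{\left(n \right)} = n^{2} + 5 n$ ($X{\left(n \right)} = \left(n^{2} + 4 n\right) + n = n^{2} + 5 n$)
$S X{\left(A{\left(3,-5 \right)} \right)} = \frac{\left(3 + \left(-5\right)^{2}\right) \left(5 + \left(3 + \left(-5\right)^{2}\right)\right)}{633} = \frac{\left(3 + 25\right) \left(5 + \left(3 + 25\right)\right)}{633} = \frac{28 \left(5 + 28\right)}{633} = \frac{28 \cdot 33}{633} = \frac{1}{633} \cdot 924 = \frac{308}{211}$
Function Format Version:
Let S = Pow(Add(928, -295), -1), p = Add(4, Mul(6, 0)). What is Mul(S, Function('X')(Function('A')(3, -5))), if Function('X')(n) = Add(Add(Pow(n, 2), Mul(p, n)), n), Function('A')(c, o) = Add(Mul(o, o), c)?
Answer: Rational(308, 211) ≈ 1.4597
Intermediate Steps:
Function('A')(c, o) = Add(c, Pow(o, 2)) (Function('A')(c, o) = Add(Pow(o, 2), c) = Add(c, Pow(o, 2)))
p = 4 (p = Add(4, 0) = 4)
S = Rational(1, 633) (S = Pow(633, -1) = Rational(1, 633) ≈ 0.0015798)
Function('X')(n) = Add(Pow(n, 2), Mul(5, n)) (Function('X')(n) = Add(Add(Pow(n, 2), Mul(4, n)), n) = Add(Pow(n, 2), Mul(5, n)))
Mul(S, Function('X')(Function('A')(3, -5))) = Mul(Rational(1, 633), Mul(Add(3, Pow(-5, 2)), Add(5, Add(3, Pow(-5, 2))))) = Mul(Rational(1, 633), Mul(Add(3, 25), Add(5, Add(3, 25)))) = Mul(Rational(1, 633), Mul(28, Add(5, 28))) = Mul(Rational(1, 633), Mul(28, 33)) = Mul(Rational(1, 633), 924) = Rational(308, 211)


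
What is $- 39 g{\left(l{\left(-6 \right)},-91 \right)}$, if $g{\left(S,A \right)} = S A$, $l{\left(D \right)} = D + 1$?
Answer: $-17745$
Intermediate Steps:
$l{\left(D \right)} = 1 + D$
$g{\left(S,A \right)} = A S$
$- 39 g{\left(l{\left(-6 \right)},-91 \right)} = - 39 \left(- 91 \left(1 - 6\right)\right) = - 39 \left(\left(-91\right) \left(-5\right)\right) = \left(-39\right) 455 = -17745$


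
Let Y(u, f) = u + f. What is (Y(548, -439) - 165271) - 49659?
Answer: -214821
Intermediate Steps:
Y(u, f) = f + u
(Y(548, -439) - 165271) - 49659 = ((-439 + 548) - 165271) - 49659 = (109 - 165271) - 49659 = -165162 - 49659 = -214821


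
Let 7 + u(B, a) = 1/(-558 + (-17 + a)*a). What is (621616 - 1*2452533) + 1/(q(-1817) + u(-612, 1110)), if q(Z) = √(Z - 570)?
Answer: -6558924621051906566405/3582316735689217 - 1470573379584*I*√2387/3582316735689217 ≈ -1.8309e+6 - 0.020056*I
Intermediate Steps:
u(B, a) = -7 + 1/(-558 + a*(-17 + a)) (u(B, a) = -7 + 1/(-558 + (-17 + a)*a) = -7 + 1/(-558 + a*(-17 + a)))
q(Z) = √(-570 + Z)
(621616 - 1*2452533) + 1/(q(-1817) + u(-612, 1110)) = (621616 - 1*2452533) + 1/(√(-570 - 1817) + (-3907 - 119*1110 + 7*1110²)/(558 - 1*1110² + 17*1110)) = (621616 - 2452533) + 1/(√(-2387) + (-3907 - 132090 + 7*1232100)/(558 - 1*1232100 + 18870)) = -1830917 + 1/(I*√2387 + (-3907 - 132090 + 8624700)/(558 - 1232100 + 18870)) = -1830917 + 1/(I*√2387 + 8488703/(-1212672)) = -1830917 + 1/(I*√2387 - 1/1212672*8488703) = -1830917 + 1/(I*√2387 - 8488703/1212672) = -1830917 + 1/(-8488703/1212672 + I*√2387)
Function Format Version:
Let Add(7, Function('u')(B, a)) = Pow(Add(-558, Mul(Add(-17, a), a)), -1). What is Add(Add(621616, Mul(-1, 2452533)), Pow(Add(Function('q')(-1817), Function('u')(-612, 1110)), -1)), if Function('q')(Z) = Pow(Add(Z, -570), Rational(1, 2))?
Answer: Add(Rational(-6558924621051906566405, 3582316735689217), Mul(Rational(-1470573379584, 3582316735689217), I, Pow(2387, Rational(1, 2)))) ≈ Add(-1.8309e+6, Mul(-0.020056, I))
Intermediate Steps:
Function('u')(B, a) = Add(-7, Pow(Add(-558, Mul(a, Add(-17, a))), -1)) (Function('u')(B, a) = Add(-7, Pow(Add(-558, Mul(Add(-17, a), a)), -1)) = Add(-7, Pow(Add(-558, Mul(a, Add(-17, a))), -1)))
Function('q')(Z) = Pow(Add(-570, Z), Rational(1, 2))
Add(Add(621616, Mul(-1, 2452533)), Pow(Add(Function('q')(-1817), Function('u')(-612, 1110)), -1)) = Add(Add(621616, Mul(-1, 2452533)), Pow(Add(Pow(Add(-570, -1817), Rational(1, 2)), Mul(Pow(Add(558, Mul(-1, Pow(1110, 2)), Mul(17, 1110)), -1), Add(-3907, Mul(-119, 1110), Mul(7, Pow(1110, 2))))), -1)) = Add(Add(621616, -2452533), Pow(Add(Pow(-2387, Rational(1, 2)), Mul(Pow(Add(558, Mul(-1, 1232100), 18870), -1), Add(-3907, -132090, Mul(7, 1232100)))), -1)) = Add(-1830917, Pow(Add(Mul(I, Pow(2387, Rational(1, 2))), Mul(Pow(Add(558, -1232100, 18870), -1), Add(-3907, -132090, 8624700))), -1)) = Add(-1830917, Pow(Add(Mul(I, Pow(2387, Rational(1, 2))), Mul(Pow(-1212672, -1), 8488703)), -1)) = Add(-1830917, Pow(Add(Mul(I, Pow(2387, Rational(1, 2))), Mul(Rational(-1, 1212672), 8488703)), -1)) = Add(-1830917, Pow(Add(Mul(I, Pow(2387, Rational(1, 2))), Rational(-8488703, 1212672)), -1)) = Add(-1830917, Pow(Add(Rational(-8488703, 1212672), Mul(I, Pow(2387, Rational(1, 2)))), -1))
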